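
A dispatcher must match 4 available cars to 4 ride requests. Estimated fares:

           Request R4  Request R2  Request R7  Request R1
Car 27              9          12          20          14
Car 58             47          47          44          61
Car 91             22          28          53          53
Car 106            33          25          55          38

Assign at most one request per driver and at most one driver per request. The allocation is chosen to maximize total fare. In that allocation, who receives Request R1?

Optimal: Car 27→Request R2 ($12), Car 58→Request R4 ($47), Car 91→Request R1 ($53), Car 106→Request R7 ($55) — total 12+47+53+55 = $167.
Car 91's own top request is Request R7 ($53), but forcing Car 91→Request R7 and reassigning the rest optimally gives only $159 — worse by 8.

Car 91 receives Request R1.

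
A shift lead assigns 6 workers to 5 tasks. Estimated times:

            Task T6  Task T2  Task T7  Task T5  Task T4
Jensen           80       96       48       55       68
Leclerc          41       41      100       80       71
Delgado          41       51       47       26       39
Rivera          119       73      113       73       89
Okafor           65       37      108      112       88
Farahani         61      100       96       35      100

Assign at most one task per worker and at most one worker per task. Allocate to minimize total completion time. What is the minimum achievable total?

Optimal: Leclerc→Task T6 (41 min), Okafor→Task T2 (37 min), Jensen→Task T7 (48 min), Farahani→Task T5 (35 min), Delgado→Task T4 (39 min) — total 41+37+48+35+39 = 200 min.
Min-entry greedy (repeatedly take the single cheapest remaining cell) gives 241 min, worse by 41.
Swapping Farahani↔Okafor (Farahani→Task T2 100 min, Okafor→Task T5 112 min) adds 140.

Min total: 200 min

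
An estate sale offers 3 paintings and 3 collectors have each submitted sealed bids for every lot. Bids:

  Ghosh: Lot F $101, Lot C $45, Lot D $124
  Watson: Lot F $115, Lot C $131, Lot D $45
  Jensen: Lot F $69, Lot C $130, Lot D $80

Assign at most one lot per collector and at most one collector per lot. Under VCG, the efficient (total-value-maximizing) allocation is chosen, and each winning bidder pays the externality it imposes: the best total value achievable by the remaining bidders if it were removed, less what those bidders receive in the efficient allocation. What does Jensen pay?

Efficient allocation: Ghosh→Lot D ($124), Watson→Lot F ($115), Jensen→Lot C ($130); total welfare W = $369.
Jensen receives Lot C at value $130, so the others get W − 130 = $239.
Without Jensen: best allocation of the remaining 2 bidders over all 3 lots is Ghosh→Lot D ($124), Watson→Lot C ($131), total $255.
VCG payment = (others' best without Jensen) − (others' welfare with Jensen) = 255 − 239 = $16.

Jensen pays $16.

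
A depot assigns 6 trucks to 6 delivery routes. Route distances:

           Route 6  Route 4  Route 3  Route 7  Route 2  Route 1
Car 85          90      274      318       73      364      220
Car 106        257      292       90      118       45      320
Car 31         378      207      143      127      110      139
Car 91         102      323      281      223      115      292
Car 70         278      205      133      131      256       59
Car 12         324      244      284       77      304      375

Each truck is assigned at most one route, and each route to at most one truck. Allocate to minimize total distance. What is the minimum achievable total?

Treat this as an assignment problem: match each truck to one route.
Optimal: Car 85→Route 6 (90 km), Car 106→Route 3 (90 km), Car 31→Route 4 (207 km), Car 91→Route 2 (115 km), Car 70→Route 1 (59 km), Car 12→Route 7 (77 km) — total 90+90+207+115+59+77 = 638 km.
Min-entry greedy (repeatedly take the single cheapest remaining cell) gives 666 km, worse by 28.

Minimum total: 638 km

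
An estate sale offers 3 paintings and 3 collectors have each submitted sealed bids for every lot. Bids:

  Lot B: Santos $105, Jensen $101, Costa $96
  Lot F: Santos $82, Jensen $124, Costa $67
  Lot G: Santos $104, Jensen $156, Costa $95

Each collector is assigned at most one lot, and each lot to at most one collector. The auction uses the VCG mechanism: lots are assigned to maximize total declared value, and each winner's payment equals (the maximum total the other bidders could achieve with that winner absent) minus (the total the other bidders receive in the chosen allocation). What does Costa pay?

Costa pays $23.

Efficient allocation: Santos→Lot F ($82), Jensen→Lot G ($156), Costa→Lot B ($96); total welfare W = $334.
Costa receives Lot B at value $96, so the others get W − 96 = $238.
Without Costa: best allocation of the remaining 2 bidders over all 3 lots is Santos→Lot B ($105), Jensen→Lot G ($156), total $261.
VCG payment = (others' best without Costa) − (others' welfare with Costa) = 261 − 238 = $23.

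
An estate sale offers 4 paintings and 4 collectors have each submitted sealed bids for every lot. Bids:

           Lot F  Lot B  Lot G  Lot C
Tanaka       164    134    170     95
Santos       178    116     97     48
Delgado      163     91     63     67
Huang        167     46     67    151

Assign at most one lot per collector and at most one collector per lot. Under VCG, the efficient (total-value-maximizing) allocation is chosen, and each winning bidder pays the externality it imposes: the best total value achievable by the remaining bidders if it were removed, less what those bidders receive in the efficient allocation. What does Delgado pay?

Delgado pays $62.

Efficient allocation: Tanaka→Lot G ($170), Santos→Lot B ($116), Delgado→Lot F ($163), Huang→Lot C ($151); total welfare W = $600.
Delgado receives Lot F at value $163, so the others get W − 163 = $437.
Without Delgado: best allocation of the remaining 3 bidders over all 4 lots is Tanaka→Lot G ($170), Santos→Lot F ($178), Huang→Lot C ($151), total $499.
VCG payment = (others' best without Delgado) − (others' welfare with Delgado) = 499 − 437 = $62.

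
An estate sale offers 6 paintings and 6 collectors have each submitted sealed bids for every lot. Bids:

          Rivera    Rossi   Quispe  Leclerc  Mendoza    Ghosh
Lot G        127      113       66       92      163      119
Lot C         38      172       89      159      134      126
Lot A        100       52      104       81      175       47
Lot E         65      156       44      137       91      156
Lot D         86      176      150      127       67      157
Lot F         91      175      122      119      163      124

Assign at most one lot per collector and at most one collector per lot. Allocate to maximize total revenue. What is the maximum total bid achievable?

Optimal: Rivera→Lot G ($127), Rossi→Lot F ($175), Quispe→Lot D ($150), Leclerc→Lot C ($159), Mendoza→Lot A ($175), Ghosh→Lot E ($156) — total 127+175+150+159+175+156 = $942.
Column-greedy (each lot in turn goes to its best remaining collector) gives $813, worse by 129.
Every other assignment is strictly worse.

Maximum total: $942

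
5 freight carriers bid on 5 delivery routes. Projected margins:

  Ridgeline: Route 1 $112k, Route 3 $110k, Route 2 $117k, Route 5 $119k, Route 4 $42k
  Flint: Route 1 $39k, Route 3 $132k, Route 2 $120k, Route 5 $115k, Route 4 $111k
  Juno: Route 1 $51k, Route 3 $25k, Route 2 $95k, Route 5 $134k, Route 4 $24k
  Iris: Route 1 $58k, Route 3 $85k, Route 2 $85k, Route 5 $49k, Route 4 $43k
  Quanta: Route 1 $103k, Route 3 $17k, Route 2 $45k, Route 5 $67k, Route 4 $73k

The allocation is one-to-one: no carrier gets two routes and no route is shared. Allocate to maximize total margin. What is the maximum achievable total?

Maximum total: $550k

Optimal: Ridgeline→Route 2 ($117k), Flint→Route 4 ($111k), Juno→Route 5 ($134k), Iris→Route 3 ($85k), Quanta→Route 1 ($103k) — total 117+111+134+85+103 = $550k.
Max-entry greedy (repeatedly take the single best remaining cell) gives $529k, worse by 21.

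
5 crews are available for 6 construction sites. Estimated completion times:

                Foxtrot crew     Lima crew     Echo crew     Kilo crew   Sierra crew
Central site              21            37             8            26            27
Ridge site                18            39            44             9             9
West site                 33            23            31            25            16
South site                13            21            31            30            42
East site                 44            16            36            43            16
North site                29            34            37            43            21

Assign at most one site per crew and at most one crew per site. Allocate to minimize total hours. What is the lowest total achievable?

Optimal: Foxtrot crew→South site (13 hours), Lima crew→East site (16 hours), Echo crew→Central site (8 hours), Kilo crew→Ridge site (9 hours), Sierra crew→West site (16 hours) — total 13+16+8+9+16 = 62 hours.
Swapping Echo crew↔Lima crew (Echo crew→East site 36 hours, Lima crew→Central site 37 hours) adds 49.
Checked against all permutations: 62 hours is optimal.

Minimum total: 62 hours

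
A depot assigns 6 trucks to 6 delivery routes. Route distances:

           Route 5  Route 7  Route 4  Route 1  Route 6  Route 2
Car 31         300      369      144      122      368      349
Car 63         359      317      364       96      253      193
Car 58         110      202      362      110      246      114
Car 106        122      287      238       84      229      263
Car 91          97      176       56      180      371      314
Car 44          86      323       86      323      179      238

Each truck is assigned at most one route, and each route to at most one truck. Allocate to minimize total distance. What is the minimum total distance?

Min total: 831 km

Optimal: Car 31→Route 4 (144 km), Car 63→Route 1 (96 km), Car 58→Route 2 (114 km), Car 106→Route 5 (122 km), Car 91→Route 7 (176 km), Car 44→Route 6 (179 km) — total 144+96+114+122+176+179 = 831 km.
Min-entry greedy (repeatedly take the single cheapest remaining cell) gives 962 km, worse by 131.
Next-best assignment: Car 31→Route 4, Car 63→Route 1, Car 58→Route 2, Car 106→Route 6, Car 91→Route 7, Car 44→Route 5 = 845 km.
Every other assignment is strictly worse.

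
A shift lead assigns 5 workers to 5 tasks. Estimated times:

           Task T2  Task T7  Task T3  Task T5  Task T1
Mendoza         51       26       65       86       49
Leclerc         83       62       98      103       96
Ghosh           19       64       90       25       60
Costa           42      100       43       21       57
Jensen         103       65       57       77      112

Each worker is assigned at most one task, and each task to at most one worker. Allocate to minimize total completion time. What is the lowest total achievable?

Minimum total: 208 min

Optimal: Mendoza→Task T1 (49 min), Leclerc→Task T7 (62 min), Ghosh→Task T2 (19 min), Costa→Task T5 (21 min), Jensen→Task T3 (57 min) — total 49+62+19+21+57 = 208 min.
Min-entry greedy (repeatedly take the single cheapest remaining cell) gives 219 min, worse by 11.
Swapping Mendoza↔Jensen (Mendoza→Task T3 65 min, Jensen→Task T1 112 min) adds 71.
No other one-to-one assignment undercuts 208 min.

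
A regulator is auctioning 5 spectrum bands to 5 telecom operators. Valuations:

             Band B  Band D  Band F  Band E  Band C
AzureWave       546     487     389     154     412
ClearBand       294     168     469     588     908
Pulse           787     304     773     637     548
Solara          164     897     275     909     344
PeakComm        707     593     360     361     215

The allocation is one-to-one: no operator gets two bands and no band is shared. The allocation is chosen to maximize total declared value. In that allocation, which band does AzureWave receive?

AzureWave receives Band D.

Treat this as an assignment problem: match each operator to one band.
Optimal: AzureWave→Band D ($487M), ClearBand→Band C ($908M), Pulse→Band F ($773M), Solara→Band E ($909M), PeakComm→Band B ($707M) — total 487+908+773+909+707 = $3784M.
Column-greedy (each band in turn goes to its best remaining operator) gives $2926M, worse by 858.
Next-best assignment: AzureWave→Band B, ClearBand→Band C, Pulse→Band F, Solara→Band E, PeakComm→Band D = $3729M.
Swapping ClearBand↔PeakComm (ClearBand→Band B $294M, PeakComm→Band C $215M) loses 1106.
Checked against all permutations: $3784M is optimal.
AzureWave's own top band is Band B ($546M), but forcing AzureWave→Band B and reassigning the rest optimally gives only $3729M — worse by 55.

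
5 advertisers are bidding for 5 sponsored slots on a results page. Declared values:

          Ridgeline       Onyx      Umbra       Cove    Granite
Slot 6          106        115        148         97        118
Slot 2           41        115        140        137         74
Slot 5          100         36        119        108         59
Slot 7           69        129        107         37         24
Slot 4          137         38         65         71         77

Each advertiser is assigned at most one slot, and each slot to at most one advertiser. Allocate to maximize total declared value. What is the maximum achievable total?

Max total: $640

This is a one-to-one assignment (maximum-weight bipartite matching).
Optimal: Ridgeline→Slot 4 ($137), Onyx→Slot 7 ($129), Umbra→Slot 5 ($119), Cove→Slot 2 ($137), Granite→Slot 6 ($118) — total 137+129+119+137+118 = $640.
Next-best assignment: Ridgeline→Slot 4, Onyx→Slot 7, Umbra→Slot 2, Cove→Slot 5, Granite→Slot 6 = $632.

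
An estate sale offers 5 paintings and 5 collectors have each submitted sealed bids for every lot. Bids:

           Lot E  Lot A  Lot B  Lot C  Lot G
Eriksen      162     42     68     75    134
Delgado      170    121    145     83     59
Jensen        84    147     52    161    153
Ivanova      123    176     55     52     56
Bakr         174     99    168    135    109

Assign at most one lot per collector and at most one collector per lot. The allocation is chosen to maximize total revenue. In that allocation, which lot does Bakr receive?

Bakr receives Lot B.

Optimal: Eriksen→Lot G ($134), Delgado→Lot E ($170), Jensen→Lot C ($161), Ivanova→Lot A ($176), Bakr→Lot B ($168) — total 134+170+161+176+168 = $809.
Column-greedy (each lot in turn goes to its best remaining collector) gives $790, worse by 19.
Swapping Eriksen↔Ivanova (Eriksen→Lot A $42, Ivanova→Lot G $56) loses 212.
No other one-to-one assignment exceeds $809.
Bakr's own top lot is Lot E ($174), but forcing Bakr→Lot E and reassigning the rest optimally gives only $790 — worse by 19.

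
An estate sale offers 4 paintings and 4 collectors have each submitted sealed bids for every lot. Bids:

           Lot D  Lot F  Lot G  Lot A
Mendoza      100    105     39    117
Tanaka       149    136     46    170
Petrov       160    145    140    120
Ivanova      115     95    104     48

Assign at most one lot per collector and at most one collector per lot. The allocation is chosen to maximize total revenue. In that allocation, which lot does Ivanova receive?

Optimal: Mendoza→Lot F ($105), Tanaka→Lot A ($170), Petrov→Lot D ($160), Ivanova→Lot G ($104) — total 105+170+160+104 = $539.
Next-best assignment: Mendoza→Lot F, Tanaka→Lot A, Petrov→Lot G, Ivanova→Lot D = $530.
No other one-to-one assignment exceeds $539.
Ivanova's own top lot is Lot D ($115), but forcing Ivanova→Lot D and reassigning the rest optimally gives only $530 — worse by 9.

Ivanova receives Lot G.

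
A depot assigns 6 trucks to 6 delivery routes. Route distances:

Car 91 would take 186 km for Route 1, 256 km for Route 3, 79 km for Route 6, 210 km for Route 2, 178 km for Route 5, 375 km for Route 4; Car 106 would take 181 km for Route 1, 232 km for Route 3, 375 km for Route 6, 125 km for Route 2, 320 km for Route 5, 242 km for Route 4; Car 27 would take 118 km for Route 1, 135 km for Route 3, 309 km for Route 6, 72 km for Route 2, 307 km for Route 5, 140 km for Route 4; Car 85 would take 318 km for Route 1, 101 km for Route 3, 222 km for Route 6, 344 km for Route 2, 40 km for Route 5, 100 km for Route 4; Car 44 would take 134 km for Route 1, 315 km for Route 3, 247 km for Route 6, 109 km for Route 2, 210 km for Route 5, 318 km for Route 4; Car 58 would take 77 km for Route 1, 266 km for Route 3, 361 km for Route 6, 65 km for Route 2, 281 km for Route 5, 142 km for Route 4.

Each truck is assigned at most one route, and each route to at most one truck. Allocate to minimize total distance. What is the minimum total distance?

Min total: 655 km

This is the linear assignment problem.
Optimal: Car 91→Route 6 (79 km), Car 106→Route 2 (125 km), Car 27→Route 3 (135 km), Car 85→Route 5 (40 km), Car 44→Route 1 (134 km), Car 58→Route 4 (142 km) — total 79+125+135+40+134+142 = 655 km.
Min-entry greedy (repeatedly take the single cheapest remaining cell) gives 852 km, worse by 197.
Next-best assignment: Car 91→Route 6, Car 106→Route 3, Car 27→Route 4, Car 85→Route 5, Car 44→Route 2, Car 58→Route 1 = 677 km.
Swapping Car 106↔Car 85 (Car 106→Route 5 320 km, Car 85→Route 2 344 km) adds 499.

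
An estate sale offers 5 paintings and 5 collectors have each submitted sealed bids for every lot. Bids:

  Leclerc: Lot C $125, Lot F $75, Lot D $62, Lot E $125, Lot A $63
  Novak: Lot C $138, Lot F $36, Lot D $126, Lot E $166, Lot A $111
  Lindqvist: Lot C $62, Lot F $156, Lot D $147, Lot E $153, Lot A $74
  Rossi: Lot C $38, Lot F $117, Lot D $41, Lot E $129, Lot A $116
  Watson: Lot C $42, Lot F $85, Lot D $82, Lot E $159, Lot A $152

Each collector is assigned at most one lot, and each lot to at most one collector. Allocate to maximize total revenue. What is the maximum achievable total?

Optimal: Leclerc→Lot C ($125), Novak→Lot E ($166), Lindqvist→Lot D ($147), Rossi→Lot F ($117), Watson→Lot A ($152) — total 125+166+147+117+152 = $707.
Column-greedy (each lot in turn goes to its best remaining collector) gives $568, worse by 139.
Next-best assignment: Leclerc→Lot C, Novak→Lot D, Lindqvist→Lot F, Rossi→Lot E, Watson→Lot A = $688.

Maximum total: $707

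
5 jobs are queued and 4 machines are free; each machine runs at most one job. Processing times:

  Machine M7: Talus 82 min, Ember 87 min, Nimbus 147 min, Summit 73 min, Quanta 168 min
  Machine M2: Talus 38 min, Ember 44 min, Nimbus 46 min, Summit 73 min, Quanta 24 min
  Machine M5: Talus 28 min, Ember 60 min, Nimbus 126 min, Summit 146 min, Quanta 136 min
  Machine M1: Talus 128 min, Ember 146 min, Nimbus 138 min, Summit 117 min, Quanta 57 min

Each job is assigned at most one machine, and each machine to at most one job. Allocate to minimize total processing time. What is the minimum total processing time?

Minimum total: 202 min

Treat this as an assignment problem: match each job to one machine.
Optimal: Summit→Machine M7 (73 min), Ember→Machine M2 (44 min), Talus→Machine M5 (28 min), Quanta→Machine M1 (57 min) — total 73+44+28+57 = 202 min.
Row-greedy (each job in turn takes its cheapest remaining machine) gives 283 min, worse by 81.
Every other assignment is strictly worse.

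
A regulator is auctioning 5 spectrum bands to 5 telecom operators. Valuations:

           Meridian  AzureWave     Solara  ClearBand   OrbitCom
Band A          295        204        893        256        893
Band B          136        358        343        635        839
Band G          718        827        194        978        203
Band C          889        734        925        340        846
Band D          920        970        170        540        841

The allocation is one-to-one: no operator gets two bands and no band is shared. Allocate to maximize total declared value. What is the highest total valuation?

Max total: $4569M

Optimal: Meridian→Band C ($889M), AzureWave→Band D ($970M), Solara→Band A ($893M), ClearBand→Band G ($978M), OrbitCom→Band B ($839M) — total 889+970+893+978+839 = $4569M.
Max-entry greedy (repeatedly take the single best remaining cell) gives $3902M, worse by 667.
Swapping ClearBand↔Solara (ClearBand→Band A $256M, Solara→Band G $194M) loses 1421.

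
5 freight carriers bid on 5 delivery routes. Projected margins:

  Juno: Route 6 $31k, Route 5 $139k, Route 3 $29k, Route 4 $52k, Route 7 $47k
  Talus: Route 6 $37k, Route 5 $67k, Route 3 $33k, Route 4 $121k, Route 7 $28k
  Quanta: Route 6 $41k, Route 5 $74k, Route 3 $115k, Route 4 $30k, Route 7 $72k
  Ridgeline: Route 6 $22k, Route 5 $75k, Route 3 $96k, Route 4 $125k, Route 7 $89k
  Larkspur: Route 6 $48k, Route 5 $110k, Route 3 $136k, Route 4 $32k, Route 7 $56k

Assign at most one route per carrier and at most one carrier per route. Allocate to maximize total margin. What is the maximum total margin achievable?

Optimal: Juno→Route 5 ($139k), Talus→Route 4 ($121k), Quanta→Route 6 ($41k), Ridgeline→Route 7 ($89k), Larkspur→Route 3 ($136k) — total 139+121+41+89+136 = $526k.
Row-greedy (each carrier in turn takes its best remaining route) gives $512k, worse by 14.

Max total: $526k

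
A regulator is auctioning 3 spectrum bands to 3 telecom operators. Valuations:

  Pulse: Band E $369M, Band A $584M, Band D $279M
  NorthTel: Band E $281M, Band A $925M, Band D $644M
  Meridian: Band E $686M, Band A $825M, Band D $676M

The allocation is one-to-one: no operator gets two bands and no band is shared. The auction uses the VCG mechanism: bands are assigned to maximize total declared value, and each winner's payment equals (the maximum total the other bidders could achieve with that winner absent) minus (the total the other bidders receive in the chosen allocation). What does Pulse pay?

Pulse pays $10M.

Efficient allocation: Pulse→Band E ($369M), NorthTel→Band A ($925M), Meridian→Band D ($676M); total welfare W = $1970M.
Pulse receives Band E at value $369M, so the others get W − 369 = $1601M.
Without Pulse: best allocation of the remaining 2 bidders over all 3 bands is NorthTel→Band A ($925M), Meridian→Band E ($686M), total $1611M.
VCG payment = (others' best without Pulse) − (others' welfare with Pulse) = 1611 − 1601 = $10M.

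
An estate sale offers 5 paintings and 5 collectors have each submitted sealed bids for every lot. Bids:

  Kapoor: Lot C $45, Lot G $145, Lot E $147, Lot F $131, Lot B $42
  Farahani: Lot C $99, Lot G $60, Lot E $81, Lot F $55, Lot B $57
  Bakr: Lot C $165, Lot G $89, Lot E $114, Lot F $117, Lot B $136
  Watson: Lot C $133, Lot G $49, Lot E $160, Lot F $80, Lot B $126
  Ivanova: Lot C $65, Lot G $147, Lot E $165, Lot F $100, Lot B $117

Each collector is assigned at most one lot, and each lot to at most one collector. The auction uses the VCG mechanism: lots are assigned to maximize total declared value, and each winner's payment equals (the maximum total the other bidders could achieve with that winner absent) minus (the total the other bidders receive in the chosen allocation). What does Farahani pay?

Farahani pays $29.

Efficient allocation: Kapoor→Lot F ($131), Farahani→Lot C ($99), Bakr→Lot B ($136), Watson→Lot E ($160), Ivanova→Lot G ($147); total welfare W = $673.
Farahani receives Lot C at value $99, so the others get W − 99 = $574.
Without Farahani: best allocation of the remaining 4 bidders over all 5 lots is Kapoor→Lot F ($131), Bakr→Lot C ($165), Watson→Lot E ($160), Ivanova→Lot G ($147), total $603.
VCG payment = (others' best without Farahani) − (others' welfare with Farahani) = 603 − 574 = $29.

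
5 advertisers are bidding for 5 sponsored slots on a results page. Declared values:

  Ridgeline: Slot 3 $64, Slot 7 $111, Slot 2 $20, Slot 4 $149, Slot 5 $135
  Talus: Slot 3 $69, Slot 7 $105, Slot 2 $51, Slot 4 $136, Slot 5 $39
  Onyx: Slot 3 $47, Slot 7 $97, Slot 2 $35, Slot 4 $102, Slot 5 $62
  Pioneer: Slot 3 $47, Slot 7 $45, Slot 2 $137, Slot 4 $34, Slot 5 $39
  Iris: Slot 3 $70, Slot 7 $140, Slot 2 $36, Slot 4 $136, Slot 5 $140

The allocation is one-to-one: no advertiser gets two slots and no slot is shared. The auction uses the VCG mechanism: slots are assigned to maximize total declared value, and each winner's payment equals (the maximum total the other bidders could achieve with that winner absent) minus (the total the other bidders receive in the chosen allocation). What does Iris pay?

Efficient allocation: Ridgeline→Slot 5 ($135), Talus→Slot 4 ($136), Onyx→Slot 3 ($47), Pioneer→Slot 2 ($137), Iris→Slot 7 ($140); total welfare W = $595.
Iris receives Slot 7 at value $140, so the others get W − 140 = $455.
Without Iris: best allocation of the remaining 4 bidders over all 5 slots is Ridgeline→Slot 5 ($135), Talus→Slot 4 ($136), Onyx→Slot 7 ($97), Pioneer→Slot 2 ($137), total $505.
VCG payment = (others' best without Iris) − (others' welfare with Iris) = 505 − 455 = $50.

Iris pays $50.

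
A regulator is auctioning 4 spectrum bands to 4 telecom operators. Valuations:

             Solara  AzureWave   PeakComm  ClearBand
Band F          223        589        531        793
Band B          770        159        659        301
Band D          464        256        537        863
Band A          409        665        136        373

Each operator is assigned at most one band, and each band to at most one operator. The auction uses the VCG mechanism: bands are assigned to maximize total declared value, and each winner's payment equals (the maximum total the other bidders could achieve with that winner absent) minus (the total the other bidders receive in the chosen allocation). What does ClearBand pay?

ClearBand pays $6M.

Efficient allocation: Solara→Band B ($770M), AzureWave→Band A ($665M), PeakComm→Band F ($531M), ClearBand→Band D ($863M); total welfare W = $2829M.
ClearBand receives Band D at value $863M, so the others get W − 863 = $1966M.
Without ClearBand: best allocation of the remaining 3 bidders over all 4 bands is Solara→Band B ($770M), AzureWave→Band A ($665M), PeakComm→Band D ($537M), total $1972M.
VCG payment = (others' best without ClearBand) − (others' welfare with ClearBand) = 1972 − 1966 = $6M.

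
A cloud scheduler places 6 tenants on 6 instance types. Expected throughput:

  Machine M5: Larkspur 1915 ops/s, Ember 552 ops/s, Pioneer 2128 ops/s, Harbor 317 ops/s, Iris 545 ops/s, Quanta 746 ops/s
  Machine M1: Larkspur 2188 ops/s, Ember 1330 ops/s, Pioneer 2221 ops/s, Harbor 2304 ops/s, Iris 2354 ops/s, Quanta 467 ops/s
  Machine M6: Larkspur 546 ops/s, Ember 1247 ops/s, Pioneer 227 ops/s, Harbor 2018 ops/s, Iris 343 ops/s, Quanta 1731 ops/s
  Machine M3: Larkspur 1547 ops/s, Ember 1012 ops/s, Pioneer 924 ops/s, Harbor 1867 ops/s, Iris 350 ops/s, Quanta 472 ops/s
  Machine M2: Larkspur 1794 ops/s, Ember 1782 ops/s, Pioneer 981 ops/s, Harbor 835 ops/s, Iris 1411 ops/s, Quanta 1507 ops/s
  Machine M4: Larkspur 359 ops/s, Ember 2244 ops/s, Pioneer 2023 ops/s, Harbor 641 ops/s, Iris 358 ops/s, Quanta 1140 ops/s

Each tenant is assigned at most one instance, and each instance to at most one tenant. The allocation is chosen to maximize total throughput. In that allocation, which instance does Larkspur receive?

Optimal: Larkspur→Machine M2 (1794 ops/s), Ember→Machine M4 (2244 ops/s), Pioneer→Machine M5 (2128 ops/s), Harbor→Machine M3 (1867 ops/s), Iris→Machine M1 (2354 ops/s), Quanta→Machine M6 (1731 ops/s) — total 1794+2244+2128+1867+2354+1731 = 12118 ops/s.
Max-entry greedy (repeatedly take the single best remaining cell) gives 11010 ops/s, worse by 1108.
Swapping Quanta↔Pioneer (Quanta→Machine M5 746 ops/s, Pioneer→Machine M6 227 ops/s) loses 2886.
Larkspur's own top instance is Machine M1 (2188 ops/s), but forcing Larkspur→Machine M1 and reassigning the rest optimally gives only 11569 ops/s — worse by 549.

Larkspur receives Machine M2.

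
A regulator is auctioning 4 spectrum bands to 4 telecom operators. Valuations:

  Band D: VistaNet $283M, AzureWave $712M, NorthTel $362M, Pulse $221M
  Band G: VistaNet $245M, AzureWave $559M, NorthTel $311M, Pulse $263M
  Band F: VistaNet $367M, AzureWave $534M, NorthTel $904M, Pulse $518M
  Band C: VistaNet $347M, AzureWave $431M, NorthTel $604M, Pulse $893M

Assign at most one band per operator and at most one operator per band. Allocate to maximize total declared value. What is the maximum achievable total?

Max total: $2754M

Optimal: VistaNet→Band G ($245M), AzureWave→Band D ($712M), NorthTel→Band F ($904M), Pulse→Band C ($893M) — total 245+712+904+893 = $2754M.
Column-greedy (each band in turn goes to its best remaining operator) gives $1888M, worse by 866.
Next-best assignment: VistaNet→Band D, AzureWave→Band G, NorthTel→Band F, Pulse→Band C = $2639M.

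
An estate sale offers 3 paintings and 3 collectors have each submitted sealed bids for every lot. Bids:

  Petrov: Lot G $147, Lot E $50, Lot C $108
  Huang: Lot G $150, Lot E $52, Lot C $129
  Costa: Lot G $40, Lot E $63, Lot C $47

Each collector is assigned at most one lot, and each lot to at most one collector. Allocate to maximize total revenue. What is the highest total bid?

Maximum total: $339

Optimal: Petrov→Lot G ($147), Huang→Lot C ($129), Costa→Lot E ($63) — total 147+129+63 = $339.
Max-entry greedy (repeatedly take the single best remaining cell) gives $321, worse by 18.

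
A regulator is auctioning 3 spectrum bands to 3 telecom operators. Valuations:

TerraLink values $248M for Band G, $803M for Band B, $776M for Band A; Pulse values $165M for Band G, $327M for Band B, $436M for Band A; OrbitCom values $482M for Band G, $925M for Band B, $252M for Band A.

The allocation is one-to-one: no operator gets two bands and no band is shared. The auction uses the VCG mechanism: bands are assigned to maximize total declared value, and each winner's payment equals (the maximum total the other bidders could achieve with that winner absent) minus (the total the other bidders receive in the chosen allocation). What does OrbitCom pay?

OrbitCom pays $298M.

Efficient allocation: TerraLink→Band A ($776M), Pulse→Band G ($165M), OrbitCom→Band B ($925M); total welfare W = $1866M.
OrbitCom receives Band B at value $925M, so the others get W − 925 = $941M.
Without OrbitCom: best allocation of the remaining 2 bidders over all 3 bands is TerraLink→Band B ($803M), Pulse→Band A ($436M), total $1239M.
VCG payment = (others' best without OrbitCom) − (others' welfare with OrbitCom) = 1239 − 941 = $298M.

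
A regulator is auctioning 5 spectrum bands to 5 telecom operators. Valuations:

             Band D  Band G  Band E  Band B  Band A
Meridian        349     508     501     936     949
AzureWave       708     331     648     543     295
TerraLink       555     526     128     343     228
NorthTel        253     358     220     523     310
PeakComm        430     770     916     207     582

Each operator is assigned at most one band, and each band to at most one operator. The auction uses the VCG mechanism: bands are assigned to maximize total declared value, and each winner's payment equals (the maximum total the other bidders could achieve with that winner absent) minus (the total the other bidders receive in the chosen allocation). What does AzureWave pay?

Efficient allocation: Meridian→Band A ($949M), AzureWave→Band D ($708M), TerraLink→Band G ($526M), NorthTel→Band B ($523M), PeakComm→Band E ($916M); total welfare W = $3622M.
AzureWave receives Band D at value $708M, so the others get W − 708 = $2914M.
Without AzureWave: best allocation of the remaining 4 bidders over all 5 bands is Meridian→Band A ($949M), TerraLink→Band D ($555M), NorthTel→Band B ($523M), PeakComm→Band E ($916M), total $2943M.
VCG payment = (others' best without AzureWave) − (others' welfare with AzureWave) = 2943 − 2914 = $29M.

AzureWave pays $29M.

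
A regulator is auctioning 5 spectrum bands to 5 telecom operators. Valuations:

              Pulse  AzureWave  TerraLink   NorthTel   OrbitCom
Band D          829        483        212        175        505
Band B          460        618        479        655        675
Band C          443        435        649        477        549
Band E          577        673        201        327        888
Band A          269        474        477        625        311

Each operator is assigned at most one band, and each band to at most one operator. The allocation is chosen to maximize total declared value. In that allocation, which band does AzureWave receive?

AzureWave receives Band B.

This is a one-to-one assignment (maximum-weight bipartite matching).
Optimal: Pulse→Band D ($829M), AzureWave→Band B ($618M), TerraLink→Band C ($649M), NorthTel→Band A ($625M), OrbitCom→Band E ($888M) — total 829+618+649+625+888 = $3609M.
Max-entry greedy (repeatedly take the single best remaining cell) gives $3495M, worse by 114.
Checked against all permutations: $3609M is optimal.
AzureWave's own top band is Band E ($673M), but forcing AzureWave→Band E and reassigning the rest optimally gives only $3451M — worse by 158.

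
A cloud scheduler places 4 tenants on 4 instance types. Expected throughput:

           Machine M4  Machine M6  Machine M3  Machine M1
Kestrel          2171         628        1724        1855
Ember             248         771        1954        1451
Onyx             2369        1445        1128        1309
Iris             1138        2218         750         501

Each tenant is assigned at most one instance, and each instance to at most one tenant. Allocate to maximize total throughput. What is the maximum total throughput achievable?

Optimal: Kestrel→Machine M1 (1855 ops/s), Ember→Machine M3 (1954 ops/s), Onyx→Machine M4 (2369 ops/s), Iris→Machine M6 (2218 ops/s) — total 1855+1954+2369+2218 = 8396 ops/s.
Row-greedy (each tenant in turn takes its best remaining instance) gives 6071 ops/s, worse by 2325.
Next-best assignment: Kestrel→Machine M3, Ember→Machine M1, Onyx→Machine M4, Iris→Machine M6 = 7762 ops/s.
Every other assignment is strictly worse.

Max total: 8396 ops/s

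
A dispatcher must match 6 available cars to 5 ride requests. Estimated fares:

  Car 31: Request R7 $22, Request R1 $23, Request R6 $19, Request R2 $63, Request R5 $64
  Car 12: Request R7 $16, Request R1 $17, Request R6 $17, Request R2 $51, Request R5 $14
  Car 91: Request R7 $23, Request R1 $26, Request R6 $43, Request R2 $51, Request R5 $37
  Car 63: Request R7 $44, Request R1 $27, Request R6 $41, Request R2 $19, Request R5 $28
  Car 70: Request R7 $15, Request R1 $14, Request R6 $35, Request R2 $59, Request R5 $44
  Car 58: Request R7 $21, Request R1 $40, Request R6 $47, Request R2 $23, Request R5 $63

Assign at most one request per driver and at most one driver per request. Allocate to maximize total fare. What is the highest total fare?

This is a one-to-one assignment (maximum-weight bipartite matching).
Optimal: Car 63→Request R7 ($44), Car 58→Request R1 ($40), Car 91→Request R6 ($43), Car 70→Request R2 ($59), Car 31→Request R5 ($64) — total 44+40+43+59+64 = $250.
Row-greedy (each driver in turn takes its best remaining request) gives $216, worse by 34.
Next-best assignment: Car 63→Request R7, Car 58→Request R1, Car 91→Request R6, Car 12→Request R2, Car 31→Request R5 = $242.

Max total: $250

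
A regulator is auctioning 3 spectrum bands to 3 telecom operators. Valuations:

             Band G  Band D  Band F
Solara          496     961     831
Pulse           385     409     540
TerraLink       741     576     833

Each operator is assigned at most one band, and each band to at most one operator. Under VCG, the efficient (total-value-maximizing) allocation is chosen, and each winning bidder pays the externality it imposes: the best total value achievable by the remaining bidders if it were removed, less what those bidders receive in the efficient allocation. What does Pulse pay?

Pulse pays $92M.

Efficient allocation: Solara→Band D ($961M), Pulse→Band F ($540M), TerraLink→Band G ($741M); total welfare W = $2242M.
Pulse receives Band F at value $540M, so the others get W − 540 = $1702M.
Without Pulse: best allocation of the remaining 2 bidders over all 3 bands is Solara→Band D ($961M), TerraLink→Band F ($833M), total $1794M.
VCG payment = (others' best without Pulse) − (others' welfare with Pulse) = 1794 − 1702 = $92M.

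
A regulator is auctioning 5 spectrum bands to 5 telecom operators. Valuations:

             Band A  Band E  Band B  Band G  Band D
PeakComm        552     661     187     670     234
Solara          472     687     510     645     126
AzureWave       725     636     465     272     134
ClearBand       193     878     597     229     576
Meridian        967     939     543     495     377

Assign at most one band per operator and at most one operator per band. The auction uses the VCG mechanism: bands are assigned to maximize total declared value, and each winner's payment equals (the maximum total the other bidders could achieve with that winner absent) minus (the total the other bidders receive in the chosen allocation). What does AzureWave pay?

AzureWave pays $330M.

Efficient allocation: PeakComm→Band G ($670M), Solara→Band B ($510M), AzureWave→Band A ($725M), ClearBand→Band D ($576M), Meridian→Band E ($939M); total welfare W = $3420M.
AzureWave receives Band A at value $725M, so the others get W − 725 = $2695M.
Without AzureWave: best allocation of the remaining 4 bidders over all 5 bands is PeakComm→Band G ($670M), Solara→Band B ($510M), ClearBand→Band E ($878M), Meridian→Band A ($967M), total $3025M.
VCG payment = (others' best without AzureWave) − (others' welfare with AzureWave) = 3025 − 2695 = $330M.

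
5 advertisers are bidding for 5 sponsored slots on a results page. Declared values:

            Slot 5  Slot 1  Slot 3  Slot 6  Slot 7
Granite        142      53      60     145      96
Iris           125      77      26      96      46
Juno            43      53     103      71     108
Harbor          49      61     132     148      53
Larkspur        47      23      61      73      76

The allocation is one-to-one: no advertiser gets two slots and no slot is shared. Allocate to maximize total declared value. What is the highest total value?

Maximum total: $546

Optimal: Granite→Slot 5 ($142), Iris→Slot 1 ($77), Juno→Slot 3 ($103), Harbor→Slot 6 ($148), Larkspur→Slot 7 ($76) — total 142+77+103+148+76 = $546.
Column-greedy (each slot in turn goes to its best remaining advertiser) gives $532, worse by 14.
Next-best assignment: Granite→Slot 5, Iris→Slot 1, Juno→Slot 7, Harbor→Slot 6, Larkspur→Slot 3 = $536.
No other one-to-one assignment exceeds $546.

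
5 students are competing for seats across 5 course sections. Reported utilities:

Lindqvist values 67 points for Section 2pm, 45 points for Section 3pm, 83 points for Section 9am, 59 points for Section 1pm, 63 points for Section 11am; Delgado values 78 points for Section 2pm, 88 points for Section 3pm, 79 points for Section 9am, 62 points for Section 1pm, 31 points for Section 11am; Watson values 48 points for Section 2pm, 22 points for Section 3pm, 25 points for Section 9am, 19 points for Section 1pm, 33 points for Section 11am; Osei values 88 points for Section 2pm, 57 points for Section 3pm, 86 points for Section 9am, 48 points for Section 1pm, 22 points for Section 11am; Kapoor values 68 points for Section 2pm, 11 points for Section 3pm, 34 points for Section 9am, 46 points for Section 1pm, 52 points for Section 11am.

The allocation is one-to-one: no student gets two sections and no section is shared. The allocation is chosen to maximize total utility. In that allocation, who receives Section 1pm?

Kapoor receives Section 1pm.

This is a one-to-one assignment (maximum-weight bipartite matching).
Optimal: Lindqvist→Section 9am (83 points), Delgado→Section 3pm (88 points), Watson→Section 11am (33 points), Osei→Section 2pm (88 points), Kapoor→Section 1pm (46 points) — total 83+88+33+88+46 = 338 points.
Max-entry greedy (repeatedly take the single best remaining cell) gives 330 points, worse by 8.
Next-best assignment: Lindqvist→Section 1pm, Delgado→Section 3pm, Watson→Section 11am, Osei→Section 9am, Kapoor→Section 2pm = 334 points.
Checked against all permutations: 338 points is optimal.
Kapoor's own top section is Section 2pm (68 points), but forcing Kapoor→Section 2pm and reassigning the rest optimally gives only 334 points — worse by 4.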